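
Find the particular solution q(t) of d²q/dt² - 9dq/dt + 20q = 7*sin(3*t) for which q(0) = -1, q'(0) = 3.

q = -221*exp(4*t)/25 + 77*sin(3*t)/850 + 189*cos(3*t)/850 + 259*exp(5*t)/34

Characteristic equation r² - 9r + 20 = 0 factors as (r - 5)(r - 4) = 0, so r = 5, 4.
Hence q_h = C1*exp(5*t) + C2*exp(4*t).
Try q_p = A*cos(3*t) + B*sin(3*t). Substituting and equating the coefficients of cos(3t) and sin(3t) gives A = 189/850, B = 77/850, so q_p = 77*sin(3*t)/850 + 189*cos(3*t)/850.
General solution: q = 77*sin(3*t)/850 + 189*cos(3*t)/850 + C1*exp(5*t) + C2*exp(4*t).
Apply the initial conditions: q(0) = 189/850 + C1 + C2 = -1 and q'(0) = 231/850 + 4*C2 + 5*C1 = 3. Solving gives C1 = 259/34, C2 = -221/25.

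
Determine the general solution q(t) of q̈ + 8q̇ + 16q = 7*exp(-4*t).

Characteristic equation r² + 8r + 16 = 0 has discriminant (8)² - 4·(16) = 0, so r = -4 is a repeated root.
Hence q_h = (C1 + C2*t)*exp(-4*t).
Since exp(-4*t) solves the homogeneous equation (r = -4 is a root of multiplicity 2), multiply the trial by t^2. Try q_p = A*t^2*exp(-4*t). Substituting into the equation and dividing by exp(-4*t) gives A = 7/2, so q_p = 7*t^2*exp(-4*t)/2.

q = C1*exp(-4*t) + 7*t**2*exp(-4*t)/2 + C2*t*exp(-4*t)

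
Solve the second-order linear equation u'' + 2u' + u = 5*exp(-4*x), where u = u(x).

Characteristic equation r² + 2r + 1 = 0 has discriminant (2)² - 4·(1) = 0, so r = -1 is a repeated root.
Hence u_h = (C1 + C2*x)*exp(-x).
Try u_p = A*exp(-4*x). Substituting into the equation and dividing by exp(-4*x) gives A = 5/9, so u_p = 5*exp(-4*x)/9.

u = 5*exp(-4*x)/9 + C1*exp(-x) + C2*x*exp(-x)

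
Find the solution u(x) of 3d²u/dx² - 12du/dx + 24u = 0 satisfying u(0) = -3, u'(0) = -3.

u = -3*cos(2*x)*exp(2*x) + 3*exp(2*x)*sin(2*x)/2

Divide through by 3: u'' - 4u' + 8u = 0.
Characteristic equation r² - 4r + 8 = 0 has discriminant (-4)² - 4·(8) = -16 < 0, so r = 2 ± 2i.
Hence u_h = C1*cos(2*x)*exp(2*x) + C2*exp(2*x)*sin(2*x).
Apply the initial conditions: u(0) = C1 = -3 and u'(0) = 2*C1 + 2*C2 = -3. Solving gives C1 = -3, C2 = 3/2.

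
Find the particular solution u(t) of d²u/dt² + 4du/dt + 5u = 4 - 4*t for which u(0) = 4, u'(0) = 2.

Characteristic equation r² + 4r + 5 = 0 has discriminant (4)² - 4·(5) = -4 < 0, so r = -2 ± i.
Hence u_h = C1*cos(t)*exp(-2*t) + C2*exp(-2*t)*sin(t).
For the particular solution try u_p = A0 + A1*t. Substituting and matching coefficients of each power of t gives A0 = 36/25, A1 = -4/5, so u_p = 36/25 - 4*t/5.
General solution: u = 36/25 - 4*t/5 + C1*cos(t)*exp(-2*t) + C2*exp(-2*t)*sin(t).
Apply the initial conditions: u(0) = 36/25 + C1 = 4 and u'(0) = -4/5 + C2 - 2*C1 = 2. Solving gives C1 = 64/25, C2 = 198/25.

u = 36/25 - 4*t/5 + 64*cos(t)*exp(-2*t)/25 + 198*exp(-2*t)*sin(t)/25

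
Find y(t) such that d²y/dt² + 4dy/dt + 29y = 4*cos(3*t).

y = 3*sin(3*t)/34 + 5*cos(3*t)/34 + C1*cos(5*t)*exp(-2*t) + C2*exp(-2*t)*sin(5*t)

Characteristic equation r² + 4r + 29 = 0 has discriminant (4)² - 4·(29) = -100 < 0, so r = -2 ± 5i.
Hence y_h = C1*cos(5*t)*exp(-2*t) + C2*exp(-2*t)*sin(5*t).
Try y_p = A*cos(3*t) + B*sin(3*t). Substituting and equating the coefficients of cos(3t) and sin(3t) gives A = 5/34, B = 3/34, so y_p = 3*sin(3*t)/34 + 5*cos(3*t)/34.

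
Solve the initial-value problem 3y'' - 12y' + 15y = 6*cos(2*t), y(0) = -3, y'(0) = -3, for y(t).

y = -16*sin(2*t)/65 + 2*cos(2*t)/65 - 197*cos(t)*exp(2*t)/65 + 231*exp(2*t)*sin(t)/65

Divide through by 3: y'' - 4y' + 5y = 2*cos(2*t).
Characteristic equation r² - 4r + 5 = 0 has discriminant (-4)² - 4·(5) = -4 < 0, so r = 2 ± i.
Hence y_h = C1*cos(t)*exp(2*t) + C2*exp(2*t)*sin(t).
Try y_p = A*cos(2*t) + B*sin(2*t). Substituting and equating the coefficients of cos(2t) and sin(2t) gives A = 2/65, B = -16/65, so y_p = -16*sin(2*t)/65 + 2*cos(2*t)/65.
General solution: y = -16*sin(2*t)/65 + 2*cos(2*t)/65 + C1*cos(t)*exp(2*t) + C2*exp(2*t)*sin(t).
Apply the initial conditions: y(0) = 2/65 + C1 = -3 and y'(0) = -32/65 + C2 + 2*C1 = -3. Solving gives C1 = -197/65, C2 = 231/65.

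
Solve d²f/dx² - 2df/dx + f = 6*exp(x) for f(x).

f = C1*exp(x) + 3*x**2*exp(x) + C2*x*exp(x)

Characteristic equation r² - 2r + 1 = 0 has discriminant (-2)² - 4·(1) = 0, so r = 1 is a repeated root.
Hence f_h = (C1 + C2*x)*exp(x).
Since exp(x) solves the homogeneous equation (r = 1 is a root of multiplicity 2), multiply the trial by x^2. Try f_p = A*x^2*exp(x). Substituting into the equation and dividing by exp(x) gives A = 3, so f_p = 3*x^2*exp(x).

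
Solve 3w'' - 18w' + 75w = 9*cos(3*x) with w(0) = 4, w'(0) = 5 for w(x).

w = -27*sin(3*x)/290 + 12*cos(3*x)/145 - 1877*exp(3*x)*sin(4*x)/1160 + 568*cos(4*x)*exp(3*x)/145

Divide through by 3: w'' - 6w' + 25w = 3*cos(3*x).
Characteristic equation r² - 6r + 25 = 0 has discriminant (-6)² - 4·(25) = -64 < 0, so r = 3 ± 4i.
Hence w_h = C1*cos(4*x)*exp(3*x) + C2*exp(3*x)*sin(4*x).
Try w_p = A*cos(3*x) + B*sin(3*x). Substituting and equating the coefficients of cos(3x) and sin(3x) gives A = 12/145, B = -27/290, so w_p = -27*sin(3*x)/290 + 12*cos(3*x)/145.
General solution: w = -27*sin(3*x)/290 + 12*cos(3*x)/145 + C1*cos(4*x)*exp(3*x) + C2*exp(3*x)*sin(4*x).
Apply the initial conditions: w(0) = 12/145 + C1 = 4 and w'(0) = -81/290 + 3*C1 + 4*C2 = 5. Solving gives C1 = 568/145, C2 = -1877/1160.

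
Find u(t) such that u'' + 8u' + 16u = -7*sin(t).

u = -105*sin(t)/289 + 56*cos(t)/289 + C1*exp(-4*t) + C2*t*exp(-4*t)

Characteristic equation r² + 8r + 16 = 0 has discriminant (8)² - 4·(16) = 0, so r = -4 is a repeated root.
Hence u_h = (C1 + C2*t)*exp(-4*t).
Try u_p = A*cos(t) + B*sin(t). Substituting and equating the coefficients of cos(t) and sin(t) gives A = 56/289, B = -105/289, so u_p = -105*sin(t)/289 + 56*cos(t)/289.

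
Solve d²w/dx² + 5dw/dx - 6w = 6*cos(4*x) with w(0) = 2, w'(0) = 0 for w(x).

w = -33*cos(4*x)/221 + 5*exp(-6*x)/13 + 30*exp(x)/17 + 30*sin(4*x)/221

Characteristic equation r² + 5r - 6 = 0 factors as (r + 6)(r - 1) = 0, so r = -6, 1.
Hence w_h = C1*exp(-6*x) + C2*exp(x).
Try w_p = A*cos(4*x) + B*sin(4*x). Substituting and equating the coefficients of cos(4x) and sin(4x) gives A = -33/221, B = 30/221, so w_p = -33*cos(4*x)/221 + 30*sin(4*x)/221.
General solution: w = -33*cos(4*x)/221 + 30*sin(4*x)/221 + C1*exp(-6*x) + C2*exp(x).
Apply the initial conditions: w(0) = -33/221 + C1 + C2 = 2 and w'(0) = 120/221 + C2 - 6*C1 = 0. Solving gives C1 = 5/13, C2 = 30/17.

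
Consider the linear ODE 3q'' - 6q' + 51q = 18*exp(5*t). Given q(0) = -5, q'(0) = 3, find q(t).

Divide through by 3: q'' - 2q' + 17q = 6*exp(5*t).
Characteristic equation r² - 2r + 17 = 0 has discriminant (-2)² - 4·(17) = -64 < 0, so r = 1 ± 4i.
Hence q_h = C1*cos(4*t)*exp(t) + C2*exp(t)*sin(4*t).
Try q_p = A*exp(5*t). Substituting into the equation and dividing by exp(5*t) gives A = 3/16, so q_p = 3*exp(5*t)/16.
General solution: q = 3*exp(5*t)/16 + C1*cos(4*t)*exp(t) + C2*exp(t)*sin(4*t).
Apply the initial conditions: q(0) = 3/16 + C1 = -5 and q'(0) = 15/16 + C1 + 4*C2 = 3. Solving gives C1 = -83/16, C2 = 29/16.

q = 3*exp(5*t)/16 - 83*cos(4*t)*exp(t)/16 + 29*exp(t)*sin(4*t)/16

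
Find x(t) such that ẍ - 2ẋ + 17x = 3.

Characteristic equation r² - 2r + 17 = 0 has discriminant (-2)² - 4·(17) = -64 < 0, so r = 1 ± 4i.
Hence x_h = C1*cos(4*t)*exp(t) + C2*exp(t)*sin(4*t).
For the particular solution try x_p = A0. Substituting and matching coefficients of each power of t gives A0 = 3/17, so x_p = 3/17.

x = 3/17 + C1*cos(4*t)*exp(t) + C2*exp(t)*sin(4*t)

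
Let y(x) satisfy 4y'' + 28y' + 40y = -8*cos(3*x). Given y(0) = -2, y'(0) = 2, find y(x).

Divide through by 4: y'' + 7y' + 10y = -2*cos(3*x).
Characteristic equation r² + 7r + 10 = 0 factors as (r + 2)(r + 5) = 0, so r = -2, -5.
Hence y_h = C1*exp(-2*x) + C2*exp(-5*x).
Try y_p = A*cos(3*x) + B*sin(3*x). Substituting and equating the coefficients of cos(3x) and sin(3x) gives A = -1/221, B = -21/221, so y_p = -21*sin(3*x)/221 - cos(3*x)/221.
General solution: y = -21*sin(3*x)/221 - cos(3*x)/221 + C1*exp(-2*x) + C2*exp(-5*x).
Apply the initial conditions: y(0) = -1/221 + C1 + C2 = -2 and y'(0) = -63/221 - 5*C2 - 2*C1 = 2. Solving gives C1 = -100/39, C2 = 29/51.

y = -100*exp(-2*x)/39 - 21*sin(3*x)/221 - cos(3*x)/221 + 29*exp(-5*x)/51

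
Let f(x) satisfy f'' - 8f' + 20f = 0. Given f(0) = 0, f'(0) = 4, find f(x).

f = 2*exp(4*x)*sin(2*x)

Characteristic equation r² - 8r + 20 = 0 has discriminant (-8)² - 4·(20) = -16 < 0, so r = 4 ± 2i.
Hence f_h = C1*cos(2*x)*exp(4*x) + C2*exp(4*x)*sin(2*x).
Apply the initial conditions: f(0) = C1 = 0 and f'(0) = 2*C2 + 4*C1 = 4. Solving gives C1 = 0, C2 = 2.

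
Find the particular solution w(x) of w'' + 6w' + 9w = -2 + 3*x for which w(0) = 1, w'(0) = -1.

Characteristic equation r² + 6r + 9 = 0 has discriminant (6)² - 4·(9) = 0, so r = -3 is a repeated root.
Hence w_h = (C1 + C2*x)*exp(-3*x).
For the particular solution try w_p = A0 + A1*x. Substituting and matching coefficients of each power of x gives A0 = -4/9, A1 = 1/3, so w_p = -4/9 + x/3.
General solution: w = -4/9 + x/3 + C1*exp(-3*x) + C2*x*exp(-3*x).
Apply the initial conditions: w(0) = -4/9 + C1 = 1 and w'(0) = 1/3 + C2 - 3*C1 = -1. Solving gives C1 = 13/9, C2 = 3.

w = -4/9 + x/3 + 13*exp(-3*x)/9 + 3*x*exp(-3*x)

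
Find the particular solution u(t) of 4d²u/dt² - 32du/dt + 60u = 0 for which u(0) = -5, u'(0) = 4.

u = -29*exp(3*t)/2 + 19*exp(5*t)/2

Divide through by 4: u'' - 8u' + 15u = 0.
Characteristic equation r² - 8r + 15 = 0 factors as (r - 3)(r - 5) = 0, so r = 3, 5.
Hence u_h = C1*exp(3*t) + C2*exp(5*t).
Apply the initial conditions: u(0) = C1 + C2 = -5 and u'(0) = 3*C1 + 5*C2 = 4. Solving gives C1 = -29/2, C2 = 19/2.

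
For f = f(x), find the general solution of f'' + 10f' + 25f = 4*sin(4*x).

f = -160*cos(4*x)/1681 + 36*sin(4*x)/1681 + C1*exp(-5*x) + C2*x*exp(-5*x)

Characteristic equation r² + 10r + 25 = 0 has discriminant (10)² - 4·(25) = 0, so r = -5 is a repeated root.
Hence f_h = (C1 + C2*x)*exp(-5*x).
Try f_p = A*cos(4*x) + B*sin(4*x). Substituting and equating the coefficients of cos(4x) and sin(4x) gives A = -160/1681, B = 36/1681, so f_p = -160*cos(4*x)/1681 + 36*sin(4*x)/1681.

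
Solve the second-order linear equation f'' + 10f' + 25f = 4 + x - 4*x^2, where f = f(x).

Characteristic equation r² + 10r + 25 = 0 has discriminant (10)² - 4·(25) = 0, so r = -5 is a repeated root.
Hence f_h = (C1 + C2*x)*exp(-5*x).
For the particular solution try f_p = A0 + A1*x + A2*x^2. Substituting and matching coefficients of each power of x gives A0 = 66/625, A1 = 21/125, A2 = -4/25, so f_p = 66/625 - 4*x^2/25 + 21*x/125.

f = 66/625 - 4*x**2/25 + 21*x/125 + C1*exp(-5*x) + C2*x*exp(-5*x)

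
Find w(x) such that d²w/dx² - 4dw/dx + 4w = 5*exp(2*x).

Characteristic equation r² - 4r + 4 = 0 has discriminant (-4)² - 4·(4) = 0, so r = 2 is a repeated root.
Hence w_h = (C1 + C2*x)*exp(2*x).
Since exp(2*x) solves the homogeneous equation (r = 2 is a root of multiplicity 2), multiply the trial by x^2. Try w_p = A*x^2*exp(2*x). Substituting into the equation and dividing by exp(2*x) gives A = 5/2, so w_p = 5*x^2*exp(2*x)/2.

w = C1*exp(2*x) + 5*x**2*exp(2*x)/2 + C2*x*exp(2*x)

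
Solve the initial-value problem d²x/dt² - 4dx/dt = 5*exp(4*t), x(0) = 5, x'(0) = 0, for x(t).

x = 85/16 - 5*exp(4*t)/16 + 5*t*exp(4*t)/4

Characteristic equation r² - 4r = 0 factors as (r - 4)r = 0, so r = 4, 0.
Hence x_h = C1*exp(4*t) + C2.
Since exp(4*t) solves the homogeneous equation (r = 4 is a root of multiplicity 1), multiply the trial by t. Try x_p = A*t*exp(4*t). Substituting into the equation and dividing by exp(4*t) gives A = 5/4, so x_p = 5*t*exp(4*t)/4.
General solution: x = C2 + C1*exp(4*t) + 5*t*exp(4*t)/4.
Apply the initial conditions: x(0) = C1 + C2 = 5 and x'(0) = 5/4 + 4*C1 = 0. Solving gives C1 = -5/16, C2 = 85/16.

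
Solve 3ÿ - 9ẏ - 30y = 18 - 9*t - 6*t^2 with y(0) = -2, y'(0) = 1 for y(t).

y = -307/500 - 244*exp(5*t)/875 - 31*exp(-2*t)/28 + t**2/5 + 9*t/50

Divide through by 3: y'' - 3y' - 10y = 6 - 3*t - 2*t^2.
Characteristic equation r² - 3r - 10 = 0 factors as (r + 2)(r - 5) = 0, so r = -2, 5.
Hence y_h = C1*exp(-2*t) + C2*exp(5*t).
For the particular solution try y_p = A0 + A1*t + A2*t^2. Substituting and matching coefficients of each power of t gives A0 = -307/500, A1 = 9/50, A2 = 1/5, so y_p = -307/500 + t^2/5 + 9*t/50.
General solution: y = -307/500 + t^2/5 + 9*t/50 + C1*exp(-2*t) + C2*exp(5*t).
Apply the initial conditions: y(0) = -307/500 + C1 + C2 = -2 and y'(0) = 9/50 - 2*C1 + 5*C2 = 1. Solving gives C1 = -31/28, C2 = -244/875.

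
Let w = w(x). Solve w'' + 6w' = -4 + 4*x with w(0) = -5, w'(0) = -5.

w = -154/27 - 7*x/9 + x**2/3 + 19*exp(-6*x)/27

Characteristic equation r² + 6r = 0 factors as (r + 6)r = 0, so r = -6, 0.
Hence w_h = C1*exp(-6*x) + C2.
Since 0 is a characteristic root (multiplicity 1), multiply the polynomial trial by x: try w_p = x*(A0 + A1*x). Substituting and matching coefficients of each power of x gives A0 = -7/9, A1 = 1/3, so w_p = -7*x/9 + x^2/3.
General solution: w = C2 - 7*x/9 + x^2/3 + C1*exp(-6*x).
Apply the initial conditions: w(0) = C1 + C2 = -5 and w'(0) = -7/9 - 6*C1 = -5. Solving gives C1 = 19/27, C2 = -154/27.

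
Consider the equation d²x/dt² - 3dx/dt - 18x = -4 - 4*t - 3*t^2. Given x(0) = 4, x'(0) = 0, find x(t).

Characteristic equation r² - 3r - 18 = 0 factors as (r + 3)(r - 6) = 0, so r = -3, 6.
Hence x_h = C1*exp(-3*t) + C2*exp(6*t).
For the particular solution try x_p = A0 + A1*t + A2*t^2. Substituting and matching coefficients of each power of t gives A0 = 23/108, A1 = 1/6, A2 = 1/6, so x_p = 23/108 + t/6 + t^2/6.
General solution: x = 23/108 + t/6 + t^2/6 + C1*exp(-3*t) + C2*exp(6*t).
Apply the initial conditions: x(0) = 23/108 + C1 + C2 = 4 and x'(0) = 1/6 - 3*C1 + 6*C2 = 0. Solving gives C1 = 206/81, C2 = 403/324.

x = 23/108 + t/6 + t**2/6 + 206*exp(-3*t)/81 + 403*exp(6*t)/324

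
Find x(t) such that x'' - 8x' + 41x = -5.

Characteristic equation r² - 8r + 41 = 0 has discriminant (-8)² - 4·(41) = -100 < 0, so r = 4 ± 5i.
Hence x_h = C1*cos(5*t)*exp(4*t) + C2*exp(4*t)*sin(5*t).
For the particular solution try x_p = A0. Substituting and matching coefficients of each power of t gives A0 = -5/41, so x_p = -5/41.

x = -5/41 + C1*cos(5*t)*exp(4*t) + C2*exp(4*t)*sin(5*t)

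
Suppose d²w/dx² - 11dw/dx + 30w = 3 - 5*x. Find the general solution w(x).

w = 7/180 - x/6 + C1*exp(6*x) + C2*exp(5*x)

Characteristic equation r² - 11r + 30 = 0 factors as (r - 6)(r - 5) = 0, so r = 6, 5.
Hence w_h = C1*exp(6*x) + C2*exp(5*x).
For the particular solution try w_p = A0 + A1*x. Substituting and matching coefficients of each power of x gives A0 = 7/180, A1 = -1/6, so w_p = 7/180 - x/6.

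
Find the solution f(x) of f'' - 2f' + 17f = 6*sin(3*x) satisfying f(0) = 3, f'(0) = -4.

f = 9*cos(3*x)/25 + 12*sin(3*x)/25 - 101*exp(x)*sin(4*x)/50 + 66*cos(4*x)*exp(x)/25

Characteristic equation r² - 2r + 17 = 0 has discriminant (-2)² - 4·(17) = -64 < 0, so r = 1 ± 4i.
Hence f_h = C1*cos(4*x)*exp(x) + C2*exp(x)*sin(4*x).
Try f_p = A*cos(3*x) + B*sin(3*x). Substituting and equating the coefficients of cos(3x) and sin(3x) gives A = 9/25, B = 12/25, so f_p = 9*cos(3*x)/25 + 12*sin(3*x)/25.
General solution: f = 9*cos(3*x)/25 + 12*sin(3*x)/25 + C1*cos(4*x)*exp(x) + C2*exp(x)*sin(4*x).
Apply the initial conditions: f(0) = 9/25 + C1 = 3 and f'(0) = 36/25 + C1 + 4*C2 = -4. Solving gives C1 = 66/25, C2 = -101/50.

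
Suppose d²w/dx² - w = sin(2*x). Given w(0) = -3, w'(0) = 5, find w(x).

Characteristic equation r² - 1 = 0 factors as (r + 1)(r - 1) = 0, so r = -1, 1.
Hence w_h = C1*exp(-x) + C2*exp(x).
Try w_p = A*cos(2*x) + B*sin(2*x). Substituting and equating the coefficients of cos(2x) and sin(2x) gives A = 0, B = -1/5, so w_p = -sin(2*x)/5.
General solution: w = -sin(2*x)/5 + C1*exp(-x) + C2*exp(x).
Apply the initial conditions: w(0) = C1 + C2 = -3 and w'(0) = -2/5 + C2 - C1 = 5. Solving gives C1 = -21/5, C2 = 6/5.

w = -21*exp(-x)/5 - sin(2*x)/5 + 6*exp(x)/5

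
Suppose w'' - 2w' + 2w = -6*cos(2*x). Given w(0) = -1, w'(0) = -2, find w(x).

w = 3*cos(2*x)/5 + 6*sin(2*x)/5 - 14*exp(x)*sin(x)/5 - 8*cos(x)*exp(x)/5

Characteristic equation r² - 2r + 2 = 0 has discriminant (-2)² - 4·(2) = -4 < 0, so r = 1 ± i.
Hence w_h = C1*cos(x)*exp(x) + C2*exp(x)*sin(x).
Try w_p = A*cos(2*x) + B*sin(2*x). Substituting and equating the coefficients of cos(2x) and sin(2x) gives A = 3/5, B = 6/5, so w_p = 3*cos(2*x)/5 + 6*sin(2*x)/5.
General solution: w = 3*cos(2*x)/5 + 6*sin(2*x)/5 + C1*cos(x)*exp(x) + C2*exp(x)*sin(x).
Apply the initial conditions: w(0) = 3/5 + C1 = -1 and w'(0) = 12/5 + C1 + C2 = -2. Solving gives C1 = -8/5, C2 = -14/5.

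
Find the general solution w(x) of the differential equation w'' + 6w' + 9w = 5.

Characteristic equation r² + 6r + 9 = 0 has discriminant (6)² - 4·(9) = 0, so r = -3 is a repeated root.
Hence w_h = (C1 + C2*x)*exp(-3*x).
For the particular solution try w_p = A0. Substituting and matching coefficients of each power of x gives A0 = 5/9, so w_p = 5/9.

w = 5/9 + C1*exp(-3*x) + C2*x*exp(-3*x)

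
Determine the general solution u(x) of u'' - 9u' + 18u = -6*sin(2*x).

Characteristic equation r² - 9r + 18 = 0 factors as (r - 3)(r - 6) = 0, so r = 3, 6.
Hence u_h = C1*exp(3*x) + C2*exp(6*x).
Try u_p = A*cos(2*x) + B*sin(2*x). Substituting and equating the coefficients of cos(2x) and sin(2x) gives A = -27/130, B = -21/130, so u_p = -27*cos(2*x)/130 - 21*sin(2*x)/130.

u = -27*cos(2*x)/130 - 21*sin(2*x)/130 + C1*exp(3*x) + C2*exp(6*x)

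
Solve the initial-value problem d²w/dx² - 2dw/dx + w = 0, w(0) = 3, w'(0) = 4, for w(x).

w = 3*exp(x) + x*exp(x)

Characteristic equation r² - 2r + 1 = 0 has discriminant (-2)² - 4·(1) = 0, so r = 1 is a repeated root.
Hence w_h = (C1 + C2*x)*exp(x).
Apply the initial conditions: w(0) = C1 = 3 and w'(0) = C1 + C2 = 4. Solving gives C1 = 3, C2 = 1.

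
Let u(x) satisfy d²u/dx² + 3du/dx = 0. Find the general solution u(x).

u = C2 + C1*exp(-3*x)

Characteristic equation r² + 3r = 0 factors as (r + 3)r = 0, so r = -3, 0.
Hence u_h = C1*exp(-3*x) + C2.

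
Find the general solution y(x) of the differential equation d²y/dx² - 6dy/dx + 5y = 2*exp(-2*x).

y = 2*exp(-2*x)/21 + C1*exp(x) + C2*exp(5*x)

Characteristic equation r² - 6r + 5 = 0 factors as (r - 1)(r - 5) = 0, so r = 1, 5.
Hence y_h = C1*exp(x) + C2*exp(5*x).
Try y_p = A*exp(-2*x). Substituting into the equation and dividing by exp(-2*x) gives A = 2/21, so y_p = 2*exp(-2*x)/21.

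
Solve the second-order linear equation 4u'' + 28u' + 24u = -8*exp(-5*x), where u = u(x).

Divide through by 4: u'' + 7u' + 6u = -2*exp(-5*x).
Characteristic equation r² + 7r + 6 = 0 factors as (r + 1)(r + 6) = 0, so r = -1, -6.
Hence u_h = C1*exp(-x) + C2*exp(-6*x).
Try u_p = A*exp(-5*x). Substituting into the equation and dividing by exp(-5*x) gives A = 1/2, so u_p = exp(-5*x)/2.

u = exp(-5*x)/2 + C1*exp(-x) + C2*exp(-6*x)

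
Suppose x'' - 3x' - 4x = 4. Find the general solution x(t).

x = -1 + C1*exp(4*t) + C2*exp(-t)

Characteristic equation r² - 3r - 4 = 0 factors as (r - 4)(r + 1) = 0, so r = 4, -1.
Hence x_h = C1*exp(4*t) + C2*exp(-t).
For the particular solution try x_p = A0. Substituting and matching coefficients of each power of t gives A0 = -1, so x_p = -1.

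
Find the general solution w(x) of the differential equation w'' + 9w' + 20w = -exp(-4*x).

w = C1*exp(-5*x) + C2*exp(-4*x) - x*exp(-4*x)

Characteristic equation r² + 9r + 20 = 0 factors as (r + 5)(r + 4) = 0, so r = -5, -4.
Hence w_h = C1*exp(-5*x) + C2*exp(-4*x).
Since exp(-4*x) solves the homogeneous equation (r = -4 is a root of multiplicity 1), multiply the trial by x. Try w_p = A*x*exp(-4*x). Substituting into the equation and dividing by exp(-4*x) gives A = -1, so w_p = -x*exp(-4*x).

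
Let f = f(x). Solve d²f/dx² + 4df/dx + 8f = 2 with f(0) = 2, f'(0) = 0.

Characteristic equation r² + 4r + 8 = 0 has discriminant (4)² - 4·(8) = -16 < 0, so r = -2 ± 2i.
Hence f_h = C1*cos(2*x)*exp(-2*x) + C2*exp(-2*x)*sin(2*x).
For the particular solution try f_p = A0. Substituting and matching coefficients of each power of x gives A0 = 1/4, so f_p = 1/4.
General solution: f = 1/4 + C1*cos(2*x)*exp(-2*x) + C2*exp(-2*x)*sin(2*x).
Apply the initial conditions: f(0) = 1/4 + C1 = 2 and f'(0) = -2*C1 + 2*C2 = 0. Solving gives C1 = 7/4, C2 = 7/4.

f = 1/4 + 7*cos(2*x)*exp(-2*x)/4 + 7*exp(-2*x)*sin(2*x)/4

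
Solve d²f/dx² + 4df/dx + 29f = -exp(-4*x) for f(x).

f = -exp(-4*x)/29 + C1*cos(5*x)*exp(-2*x) + C2*exp(-2*x)*sin(5*x)

Characteristic equation r² + 4r + 29 = 0 has discriminant (4)² - 4·(29) = -100 < 0, so r = -2 ± 5i.
Hence f_h = C1*cos(5*x)*exp(-2*x) + C2*exp(-2*x)*sin(5*x).
Try f_p = A*exp(-4*x). Substituting into the equation and dividing by exp(-4*x) gives A = -1/29, so f_p = -exp(-4*x)/29.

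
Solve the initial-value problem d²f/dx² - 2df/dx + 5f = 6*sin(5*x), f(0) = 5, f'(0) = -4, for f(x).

f = -6*sin(5*x)/25 + 3*cos(5*x)/25 - 96*exp(x)*sin(2*x)/25 + 122*cos(2*x)*exp(x)/25

Characteristic equation r² - 2r + 5 = 0 has discriminant (-2)² - 4·(5) = -16 < 0, so r = 1 ± 2i.
Hence f_h = C1*cos(2*x)*exp(x) + C2*exp(x)*sin(2*x).
Try f_p = A*cos(5*x) + B*sin(5*x). Substituting and equating the coefficients of cos(5x) and sin(5x) gives A = 3/25, B = -6/25, so f_p = -6*sin(5*x)/25 + 3*cos(5*x)/25.
General solution: f = -6*sin(5*x)/25 + 3*cos(5*x)/25 + C1*cos(2*x)*exp(x) + C2*exp(x)*sin(2*x).
Apply the initial conditions: f(0) = 3/25 + C1 = 5 and f'(0) = -6/5 + C1 + 2*C2 = -4. Solving gives C1 = 122/25, C2 = -96/25.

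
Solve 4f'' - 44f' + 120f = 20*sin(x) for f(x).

Divide through by 4: f'' - 11f' + 30f = 5*sin(x).
Characteristic equation r² - 11r + 30 = 0 factors as (r - 5)(r - 6) = 0, so r = 5, 6.
Hence f_h = C1*exp(5*x) + C2*exp(6*x).
Try f_p = A*cos(x) + B*sin(x). Substituting and equating the coefficients of cos(x) and sin(x) gives A = 55/962, B = 145/962, so f_p = 55*cos(x)/962 + 145*sin(x)/962.

f = 55*cos(x)/962 + 145*sin(x)/962 + C1*exp(5*x) + C2*exp(6*x)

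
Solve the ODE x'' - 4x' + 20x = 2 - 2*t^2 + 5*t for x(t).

Characteristic equation r² - 4r + 20 = 0 has discriminant (-4)² - 4·(20) = -64 < 0, so r = 2 ± 4i.
Hence x_h = C1*cos(4*t)*exp(2*t) + C2*exp(2*t)*sin(4*t).
For the particular solution try x_p = A0 + A1*t + A2*t^2. Substituting and matching coefficients of each power of t gives A0 = 19/125, A1 = 21/100, A2 = -1/10, so x_p = 19/125 - t^2/10 + 21*t/100.

x = 19/125 - t**2/10 + 21*t/100 + C1*cos(4*t)*exp(2*t) + C2*exp(2*t)*sin(4*t)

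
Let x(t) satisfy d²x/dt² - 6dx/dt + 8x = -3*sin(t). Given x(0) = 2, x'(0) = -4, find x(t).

x = -139*exp(4*t)/34 - 21*sin(t)/85 - 18*cos(t)/85 + 63*exp(2*t)/10

Characteristic equation r² - 6r + 8 = 0 factors as (r - 4)(r - 2) = 0, so r = 4, 2.
Hence x_h = C1*exp(4*t) + C2*exp(2*t).
Try x_p = A*cos(t) + B*sin(t). Substituting and equating the coefficients of cos(t) and sin(t) gives A = -18/85, B = -21/85, so x_p = -21*sin(t)/85 - 18*cos(t)/85.
General solution: x = -21*sin(t)/85 - 18*cos(t)/85 + C1*exp(4*t) + C2*exp(2*t).
Apply the initial conditions: x(0) = -18/85 + C1 + C2 = 2 and x'(0) = -21/85 + 2*C2 + 4*C1 = -4. Solving gives C1 = -139/34, C2 = 63/10.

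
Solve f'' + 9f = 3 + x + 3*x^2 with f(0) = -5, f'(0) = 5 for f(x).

f = 7/27 - 142*cos(3*x)/27 + x**2/3 + x/9 + 44*sin(3*x)/27

Characteristic equation r² + 9 = 0 has discriminant (0)² - 4·(9) = -36 < 0, so r = ± 3i.
Hence f_h = C1*cos(3*x) + C2*sin(3*x).
For the particular solution try f_p = A0 + A1*x + A2*x^2. Substituting and matching coefficients of each power of x gives A0 = 7/27, A1 = 1/9, A2 = 1/3, so f_p = 7/27 + x^2/3 + x/9.
General solution: f = 7/27 + x^2/3 + x/9 + C1*cos(3*x) + C2*sin(3*x).
Apply the initial conditions: f(0) = 7/27 + C1 = -5 and f'(0) = 1/9 + 3*C2 = 5. Solving gives C1 = -142/27, C2 = 44/27.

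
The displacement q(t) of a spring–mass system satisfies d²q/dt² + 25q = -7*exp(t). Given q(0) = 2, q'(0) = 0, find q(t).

Characteristic equation r² + 25 = 0 has discriminant (0)² - 4·(25) = -100 < 0, so r = ± 5i.
Hence q_h = C1*cos(5*t) + C2*sin(5*t).
Try q_p = A*exp(t). Substituting into the equation and dividing by exp(t) gives A = -7/26, so q_p = -7*exp(t)/26.
General solution: q = -7*exp(t)/26 + C1*cos(5*t) + C2*sin(5*t).
Apply the initial conditions: q(0) = -7/26 + C1 = 2 and q'(0) = -7/26 + 5*C2 = 0. Solving gives C1 = 59/26, C2 = 7/130.

q = -7*exp(t)/26 + 7*sin(5*t)/130 + 59*cos(5*t)/26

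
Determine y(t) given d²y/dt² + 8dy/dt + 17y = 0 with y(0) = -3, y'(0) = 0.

y = -12*exp(-4*t)*sin(t) - 3*cos(t)*exp(-4*t)

Characteristic equation r² + 8r + 17 = 0 has discriminant (8)² - 4·(17) = -4 < 0, so r = -4 ± i.
Hence y_h = C1*cos(t)*exp(-4*t) + C2*exp(-4*t)*sin(t).
Apply the initial conditions: y(0) = C1 = -3 and y'(0) = C2 - 4*C1 = 0. Solving gives C1 = -3, C2 = -12.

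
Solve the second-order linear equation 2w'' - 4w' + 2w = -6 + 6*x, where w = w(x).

w = 3 + 3*x + C1*exp(x) + C2*x*exp(x)

Divide through by 2: w'' - 2w' + w = -3 + 3*x.
Characteristic equation r² - 2r + 1 = 0 has discriminant (-2)² - 4·(1) = 0, so r = 1 is a repeated root.
Hence w_h = (C1 + C2*x)*exp(x).
For the particular solution try w_p = A0 + A1*x. Substituting and matching coefficients of each power of x gives A0 = 3, A1 = 3, so w_p = 3 + 3*x.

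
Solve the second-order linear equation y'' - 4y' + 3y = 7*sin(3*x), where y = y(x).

y = -7*sin(3*x)/30 + 7*cos(3*x)/15 + C1*exp(x) + C2*exp(3*x)

Characteristic equation r² - 4r + 3 = 0 factors as (r - 1)(r - 3) = 0, so r = 1, 3.
Hence y_h = C1*exp(x) + C2*exp(3*x).
Try y_p = A*cos(3*x) + B*sin(3*x). Substituting and equating the coefficients of cos(3x) and sin(3x) gives A = 7/15, B = -7/30, so y_p = -7*sin(3*x)/30 + 7*cos(3*x)/15.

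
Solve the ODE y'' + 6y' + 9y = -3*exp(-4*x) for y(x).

y = -3*exp(-4*x) + C1*exp(-3*x) + C2*x*exp(-3*x)

Characteristic equation r² + 6r + 9 = 0 has discriminant (6)² - 4·(9) = 0, so r = -3 is a repeated root.
Hence y_h = (C1 + C2*x)*exp(-3*x).
Try y_p = A*exp(-4*x). Substituting into the equation and dividing by exp(-4*x) gives A = -3, so y_p = -3*exp(-4*x).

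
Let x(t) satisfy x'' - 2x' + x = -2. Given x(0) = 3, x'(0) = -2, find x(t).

Characteristic equation r² - 2r + 1 = 0 has discriminant (-2)² - 4·(1) = 0, so r = 1 is a repeated root.
Hence x_h = (C1 + C2*t)*exp(t).
For the particular solution try x_p = A0. Substituting and matching coefficients of each power of t gives A0 = -2, so x_p = -2.
General solution: x = -2 + C1*exp(t) + C2*t*exp(t).
Apply the initial conditions: x(0) = -2 + C1 = 3 and x'(0) = C1 + C2 = -2. Solving gives C1 = 5, C2 = -7.

x = -2 + 5*exp(t) - 7*t*exp(t)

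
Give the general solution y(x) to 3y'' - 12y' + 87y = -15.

y = -5/29 + C1*cos(5*x)*exp(2*x) + C2*exp(2*x)*sin(5*x)

Divide through by 3: y'' - 4y' + 29y = -5.
Characteristic equation r² - 4r + 29 = 0 has discriminant (-4)² - 4·(29) = -100 < 0, so r = 2 ± 5i.
Hence y_h = C1*cos(5*x)*exp(2*x) + C2*exp(2*x)*sin(5*x).
For the particular solution try y_p = A0. Substituting and matching coefficients of each power of x gives A0 = -5/29, so y_p = -5/29.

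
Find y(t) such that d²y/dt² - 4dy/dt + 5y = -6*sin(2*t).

Characteristic equation r² - 4r + 5 = 0 has discriminant (-4)² - 4·(5) = -4 < 0, so r = 2 ± i.
Hence y_h = C1*cos(t)*exp(2*t) + C2*exp(2*t)*sin(t).
Try y_p = A*cos(2*t) + B*sin(2*t). Substituting and equating the coefficients of cos(2t) and sin(2t) gives A = -48/65, B = -6/65, so y_p = -48*cos(2*t)/65 - 6*sin(2*t)/65.

y = -48*cos(2*t)/65 - 6*sin(2*t)/65 + C1*cos(t)*exp(2*t) + C2*exp(2*t)*sin(t)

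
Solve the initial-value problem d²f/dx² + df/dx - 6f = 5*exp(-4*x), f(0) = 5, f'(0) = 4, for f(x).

Characteristic equation r² + r - 6 = 0 factors as (r + 3)(r - 2) = 0, so r = -3, 2.
Hence f_h = C1*exp(-3*x) + C2*exp(2*x).
Try f_p = A*exp(-4*x). Substituting into the equation and dividing by exp(-4*x) gives A = 5/6, so f_p = 5*exp(-4*x)/6.
General solution: f = 5*exp(-4*x)/6 + C1*exp(-3*x) + C2*exp(2*x).
Apply the initial conditions: f(0) = 5/6 + C1 + C2 = 5 and f'(0) = -10/3 - 3*C1 + 2*C2 = 4. Solving gives C1 = 1/5, C2 = 119/30.

f = exp(-3*x)/5 + 5*exp(-4*x)/6 + 119*exp(2*x)/30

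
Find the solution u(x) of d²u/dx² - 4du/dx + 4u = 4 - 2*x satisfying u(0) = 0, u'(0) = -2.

Characteristic equation r² - 4r + 4 = 0 has discriminant (-4)² - 4·(4) = 0, so r = 2 is a repeated root.
Hence u_h = (C1 + C2*x)*exp(2*x).
For the particular solution try u_p = A0 + A1*x. Substituting and matching coefficients of each power of x gives A0 = 1/2, A1 = -1/2, so u_p = 1/2 - x/2.
General solution: u = 1/2 - x/2 + C1*exp(2*x) + C2*x*exp(2*x).
Apply the initial conditions: u(0) = 1/2 + C1 = 0 and u'(0) = -1/2 + C2 + 2*C1 = -2. Solving gives C1 = -1/2, C2 = -1/2.

u = 1/2 - x/2 - exp(2*x)/2 - x*exp(2*x)/2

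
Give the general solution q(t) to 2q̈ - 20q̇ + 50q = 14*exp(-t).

Divide through by 2: q'' - 10q' + 25q = 7*exp(-t).
Characteristic equation r² - 10r + 25 = 0 has discriminant (-10)² - 4·(25) = 0, so r = 5 is a repeated root.
Hence q_h = (C1 + C2*t)*exp(5*t).
Try q_p = A*exp(-t). Substituting into the equation and dividing by exp(-t) gives A = 7/36, so q_p = 7*exp(-t)/36.

q = 7*exp(-t)/36 + C1*exp(5*t) + C2*t*exp(5*t)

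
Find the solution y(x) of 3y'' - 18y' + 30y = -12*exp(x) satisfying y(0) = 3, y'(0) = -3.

y = -4*exp(x)/5 - 68*exp(3*x)*sin(x)/5 + 19*cos(x)*exp(3*x)/5

Divide through by 3: y'' - 6y' + 10y = -4*exp(x).
Characteristic equation r² - 6r + 10 = 0 has discriminant (-6)² - 4·(10) = -4 < 0, so r = 3 ± i.
Hence y_h = C1*cos(x)*exp(3*x) + C2*exp(3*x)*sin(x).
Try y_p = A*exp(x). Substituting into the equation and dividing by exp(x) gives A = -4/5, so y_p = -4*exp(x)/5.
General solution: y = -4*exp(x)/5 + C1*cos(x)*exp(3*x) + C2*exp(3*x)*sin(x).
Apply the initial conditions: y(0) = -4/5 + C1 = 3 and y'(0) = -4/5 + C2 + 3*C1 = -3. Solving gives C1 = 19/5, C2 = -68/5.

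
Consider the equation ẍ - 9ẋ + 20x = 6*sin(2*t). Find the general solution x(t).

Characteristic equation r² - 9r + 20 = 0 factors as (r - 4)(r - 5) = 0, so r = 4, 5.
Hence x_h = C1*exp(4*t) + C2*exp(5*t).
Try x_p = A*cos(2*t) + B*sin(2*t). Substituting and equating the coefficients of cos(2t) and sin(2t) gives A = 27/145, B = 24/145, so x_p = 24*sin(2*t)/145 + 27*cos(2*t)/145.

x = 24*sin(2*t)/145 + 27*cos(2*t)/145 + C1*exp(4*t) + C2*exp(5*t)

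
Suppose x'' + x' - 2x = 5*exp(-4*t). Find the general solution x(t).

x = exp(-4*t)/2 + C1*exp(-2*t) + C2*exp(t)

Characteristic equation r² + r - 2 = 0 factors as (r + 2)(r - 1) = 0, so r = -2, 1.
Hence x_h = C1*exp(-2*t) + C2*exp(t).
Try x_p = A*exp(-4*t). Substituting into the equation and dividing by exp(-4*t) gives A = 1/2, so x_p = exp(-4*t)/2.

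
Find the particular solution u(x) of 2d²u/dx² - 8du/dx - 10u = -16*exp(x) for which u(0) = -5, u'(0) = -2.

u = -9*exp(-x)/2 - 3*exp(5*x)/2 + exp(x)

Divide through by 2: u'' - 4u' - 5u = -8*exp(x).
Characteristic equation r² - 4r - 5 = 0 factors as (r - 5)(r + 1) = 0, so r = 5, -1.
Hence u_h = C1*exp(5*x) + C2*exp(-x).
Try u_p = A*exp(x). Substituting into the equation and dividing by exp(x) gives A = 1, so u_p = exp(x).
General solution: u = C1*exp(5*x) + C2*exp(-x) + exp(x).
Apply the initial conditions: u(0) = 1 + C1 + C2 = -5 and u'(0) = 1 - C2 + 5*C1 = -2. Solving gives C1 = -3/2, C2 = -9/2.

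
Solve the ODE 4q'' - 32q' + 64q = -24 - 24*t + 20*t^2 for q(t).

Divide through by 4: q'' - 8q' + 16q = -6 - 6*t + 5*t^2.
Characteristic equation r² - 8r + 16 = 0 has discriminant (-8)² - 4·(16) = 0, so r = 4 is a repeated root.
Hence q_h = (C1 + C2*t)*exp(4*t).
For the particular solution try q_p = A0 + A1*t + A2*t^2. Substituting and matching coefficients of each power of t gives A0 = -57/128, A1 = -1/16, A2 = 5/16, so q_p = -57/128 - t/16 + 5*t^2/16.

q = -57/128 - t/16 + 5*t**2/16 + C1*exp(4*t) + C2*t*exp(4*t)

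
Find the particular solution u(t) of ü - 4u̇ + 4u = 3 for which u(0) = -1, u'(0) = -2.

u = 3/4 - 7*exp(2*t)/4 + 3*t*exp(2*t)/2

Characteristic equation r² - 4r + 4 = 0 has discriminant (-4)² - 4·(4) = 0, so r = 2 is a repeated root.
Hence u_h = (C1 + C2*t)*exp(2*t).
For the particular solution try u_p = A0. Substituting and matching coefficients of each power of t gives A0 = 3/4, so u_p = 3/4.
General solution: u = 3/4 + C1*exp(2*t) + C2*t*exp(2*t).
Apply the initial conditions: u(0) = 3/4 + C1 = -1 and u'(0) = C2 + 2*C1 = -2. Solving gives C1 = -7/4, C2 = 3/2.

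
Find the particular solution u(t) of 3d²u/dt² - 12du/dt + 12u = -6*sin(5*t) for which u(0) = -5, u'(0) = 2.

u = -4165*exp(2*t)/841 - 40*cos(5*t)/841 + 42*sin(5*t)/841 + 338*t*exp(2*t)/29

Divide through by 3: u'' - 4u' + 4u = -2*sin(5*t).
Characteristic equation r² - 4r + 4 = 0 has discriminant (-4)² - 4·(4) = 0, so r = 2 is a repeated root.
Hence u_h = (C1 + C2*t)*exp(2*t).
Try u_p = A*cos(5*t) + B*sin(5*t). Substituting and equating the coefficients of cos(5t) and sin(5t) gives A = -40/841, B = 42/841, so u_p = -40*cos(5*t)/841 + 42*sin(5*t)/841.
General solution: u = -40*cos(5*t)/841 + 42*sin(5*t)/841 + C1*exp(2*t) + C2*t*exp(2*t).
Apply the initial conditions: u(0) = -40/841 + C1 = -5 and u'(0) = 210/841 + C2 + 2*C1 = 2. Solving gives C1 = -4165/841, C2 = 338/29.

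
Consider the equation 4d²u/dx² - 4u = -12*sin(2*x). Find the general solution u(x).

u = 3*sin(2*x)/5 + C1*exp(x) + C2*exp(-x)

Divide through by 4: u'' - u = -3*sin(2*x).
Characteristic equation r² - 1 = 0 factors as (r - 1)(r + 1) = 0, so r = 1, -1.
Hence u_h = C1*exp(x) + C2*exp(-x).
Try u_p = A*cos(2*x) + B*sin(2*x). Substituting and equating the coefficients of cos(2x) and sin(2x) gives A = 0, B = 3/5, so u_p = 3*sin(2*x)/5.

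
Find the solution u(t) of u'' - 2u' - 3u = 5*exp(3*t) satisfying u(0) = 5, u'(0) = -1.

u = 11*exp(3*t)/16 + 69*exp(-t)/16 + 5*t*exp(3*t)/4

Characteristic equation r² - 2r - 3 = 0 factors as (r + 1)(r - 3) = 0, so r = -1, 3.
Hence u_h = C1*exp(-t) + C2*exp(3*t).
Since exp(3*t) solves the homogeneous equation (r = 3 is a root of multiplicity 1), multiply the trial by t. Try u_p = A*t*exp(3*t). Substituting into the equation and dividing by exp(3*t) gives A = 5/4, so u_p = 5*t*exp(3*t)/4.
General solution: u = C1*exp(-t) + C2*exp(3*t) + 5*t*exp(3*t)/4.
Apply the initial conditions: u(0) = C1 + C2 = 5 and u'(0) = 5/4 - C1 + 3*C2 = -1. Solving gives C1 = 69/16, C2 = 11/16.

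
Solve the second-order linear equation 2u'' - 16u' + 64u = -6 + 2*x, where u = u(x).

Divide through by 2: u'' - 8u' + 32u = -3 + x.
Characteristic equation r² - 8r + 32 = 0 has discriminant (-8)² - 4·(32) = -64 < 0, so r = 4 ± 4i.
Hence u_h = C1*cos(4*x)*exp(4*x) + C2*exp(4*x)*sin(4*x).
For the particular solution try u_p = A0 + A1*x. Substituting and matching coefficients of each power of x gives A0 = -11/128, A1 = 1/32, so u_p = -11/128 + x/32.

u = -11/128 + x/32 + C1*cos(4*x)*exp(4*x) + C2*exp(4*x)*sin(4*x)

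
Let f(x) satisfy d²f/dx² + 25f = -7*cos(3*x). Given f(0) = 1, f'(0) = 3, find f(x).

Characteristic equation r² + 25 = 0 has discriminant (0)² - 4·(25) = -100 < 0, so r = ± 5i.
Hence f_h = C1*cos(5*x) + C2*sin(5*x).
Try f_p = A*cos(3*x) + B*sin(3*x). Substituting and equating the coefficients of cos(3x) and sin(3x) gives A = -7/16, B = 0, so f_p = -7*cos(3*x)/16.
General solution: f = -7*cos(3*x)/16 + C1*cos(5*x) + C2*sin(5*x).
Apply the initial conditions: f(0) = -7/16 + C1 = 1 and f'(0) = 5*C2 = 3. Solving gives C1 = 23/16, C2 = 3/5.

f = -7*cos(3*x)/16 + 3*sin(5*x)/5 + 23*cos(5*x)/16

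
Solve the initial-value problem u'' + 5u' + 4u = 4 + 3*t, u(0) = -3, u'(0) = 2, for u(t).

u = 1/16 - 11*exp(-t)/3 + 3*t/4 + 29*exp(-4*t)/48

Characteristic equation r² + 5r + 4 = 0 factors as (r + 1)(r + 4) = 0, so r = -1, -4.
Hence u_h = C1*exp(-t) + C2*exp(-4*t).
For the particular solution try u_p = A0 + A1*t. Substituting and matching coefficients of each power of t gives A0 = 1/16, A1 = 3/4, so u_p = 1/16 + 3*t/4.
General solution: u = 1/16 + 3*t/4 + C1*exp(-t) + C2*exp(-4*t).
Apply the initial conditions: u(0) = 1/16 + C1 + C2 = -3 and u'(0) = 3/4 - C1 - 4*C2 = 2. Solving gives C1 = -11/3, C2 = 29/48.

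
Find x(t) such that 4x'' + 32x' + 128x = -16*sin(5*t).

x = -28*sin(5*t)/1649 + 160*cos(5*t)/1649 + C1*cos(4*t)*exp(-4*t) + C2*exp(-4*t)*sin(4*t)

Divide through by 4: x'' + 8x' + 32x = -4*sin(5*t).
Characteristic equation r² + 8r + 32 = 0 has discriminant (8)² - 4·(32) = -64 < 0, so r = -4 ± 4i.
Hence x_h = C1*cos(4*t)*exp(-4*t) + C2*exp(-4*t)*sin(4*t).
Try x_p = A*cos(5*t) + B*sin(5*t). Substituting and equating the coefficients of cos(5t) and sin(5t) gives A = 160/1649, B = -28/1649, so x_p = -28*sin(5*t)/1649 + 160*cos(5*t)/1649.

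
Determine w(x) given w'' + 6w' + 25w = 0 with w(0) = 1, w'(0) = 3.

Characteristic equation r² + 6r + 25 = 0 has discriminant (6)² - 4·(25) = -64 < 0, so r = -3 ± 4i.
Hence w_h = C1*cos(4*x)*exp(-3*x) + C2*exp(-3*x)*sin(4*x).
Apply the initial conditions: w(0) = C1 = 1 and w'(0) = -3*C1 + 4*C2 = 3. Solving gives C1 = 1, C2 = 3/2.

w = cos(4*x)*exp(-3*x) + 3*exp(-3*x)*sin(4*x)/2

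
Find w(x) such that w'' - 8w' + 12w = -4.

w = -1/3 + C1*exp(2*x) + C2*exp(6*x)

Characteristic equation r² - 8r + 12 = 0 factors as (r - 2)(r - 6) = 0, so r = 2, 6.
Hence w_h = C1*exp(2*x) + C2*exp(6*x).
For the particular solution try w_p = A0. Substituting and matching coefficients of each power of x gives A0 = -1/3, so w_p = -1/3.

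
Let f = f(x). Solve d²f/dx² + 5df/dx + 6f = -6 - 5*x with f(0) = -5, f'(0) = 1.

f = -11/36 - 49*exp(-2*x)/4 - 5*x/6 + 68*exp(-3*x)/9

Characteristic equation r² + 5r + 6 = 0 factors as (r + 2)(r + 3) = 0, so r = -2, -3.
Hence f_h = C1*exp(-2*x) + C2*exp(-3*x).
For the particular solution try f_p = A0 + A1*x. Substituting and matching coefficients of each power of x gives A0 = -11/36, A1 = -5/6, so f_p = -11/36 - 5*x/6.
General solution: f = -11/36 - 5*x/6 + C1*exp(-2*x) + C2*exp(-3*x).
Apply the initial conditions: f(0) = -11/36 + C1 + C2 = -5 and f'(0) = -5/6 - 3*C2 - 2*C1 = 1. Solving gives C1 = -49/4, C2 = 68/9.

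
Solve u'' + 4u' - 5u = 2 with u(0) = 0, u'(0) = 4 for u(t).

Characteristic equation r² + 4r - 5 = 0 factors as (r - 1)(r + 5) = 0, so r = 1, -5.
Hence u_h = C1*exp(t) + C2*exp(-5*t).
For the particular solution try u_p = A0. Substituting and matching coefficients of each power of t gives A0 = -2/5, so u_p = -2/5.
General solution: u = -2/5 + C1*exp(t) + C2*exp(-5*t).
Apply the initial conditions: u(0) = -2/5 + C1 + C2 = 0 and u'(0) = C1 - 5*C2 = 4. Solving gives C1 = 1, C2 = -3/5.

u = -2/5 - 3*exp(-5*t)/5 + exp(t)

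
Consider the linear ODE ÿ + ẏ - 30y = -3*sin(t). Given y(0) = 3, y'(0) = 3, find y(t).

y = 3*cos(t)/962 + 93*sin(t)/962 + 447*exp(-6*t)/407 + 543*exp(5*t)/286

Characteristic equation r² + r - 30 = 0 factors as (r + 6)(r - 5) = 0, so r = -6, 5.
Hence y_h = C1*exp(-6*t) + C2*exp(5*t).
Try y_p = A*cos(t) + B*sin(t). Substituting and equating the coefficients of cos(t) and sin(t) gives A = 3/962, B = 93/962, so y_p = 3*cos(t)/962 + 93*sin(t)/962.
General solution: y = 3*cos(t)/962 + 93*sin(t)/962 + C1*exp(-6*t) + C2*exp(5*t).
Apply the initial conditions: y(0) = 3/962 + C1 + C2 = 3 and y'(0) = 93/962 - 6*C1 + 5*C2 = 3. Solving gives C1 = 447/407, C2 = 543/286.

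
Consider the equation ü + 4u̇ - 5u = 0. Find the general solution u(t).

u = C1*exp(t) + C2*exp(-5*t)

Characteristic equation r² + 4r - 5 = 0 factors as (r - 1)(r + 5) = 0, so r = 1, -5.
Hence u_h = C1*exp(t) + C2*exp(-5*t).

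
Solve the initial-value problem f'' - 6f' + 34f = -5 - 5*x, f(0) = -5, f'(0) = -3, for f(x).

Characteristic equation r² - 6r + 34 = 0 has discriminant (-6)² - 4·(34) = -100 < 0, so r = 3 ± 5i.
Hence f_h = C1*cos(5*x)*exp(3*x) + C2*exp(3*x)*sin(5*x).
For the particular solution try f_p = A0 + A1*x. Substituting and matching coefficients of each power of x gives A0 = -50/289, A1 = -5/34, so f_p = -50/289 - 5*x/34.
General solution: f = -50/289 - 5*x/34 + C1*cos(5*x)*exp(3*x) + C2*exp(3*x)*sin(5*x).
Apply the initial conditions: f(0) = -50/289 + C1 = -5 and f'(0) = -5/34 + 3*C1 + 5*C2 = -3. Solving gives C1 = -1395/289, C2 = 6721/2890.

f = -50/289 - 5*x/34 - 1395*cos(5*x)*exp(3*x)/289 + 6721*exp(3*x)*sin(5*x)/2890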